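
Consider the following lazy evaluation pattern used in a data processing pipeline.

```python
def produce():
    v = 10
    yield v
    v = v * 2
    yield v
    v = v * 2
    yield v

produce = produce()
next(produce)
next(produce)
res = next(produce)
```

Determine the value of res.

Step 1: Trace through generator execution:
  Yield 1: v starts at 10, yield 10
  Yield 2: v = 10 * 2 = 20, yield 20
  Yield 3: v = 20 * 2 = 40, yield 40
Step 2: First next() gets 10, second next() gets the second value, third next() yields 40.
Therefore res = 40.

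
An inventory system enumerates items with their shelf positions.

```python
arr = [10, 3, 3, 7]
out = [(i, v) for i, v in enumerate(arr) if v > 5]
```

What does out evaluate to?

Step 1: Filter enumerate([10, 3, 3, 7]) keeping v > 5:
  (0, 10): 10 > 5, included
  (1, 3): 3 <= 5, excluded
  (2, 3): 3 <= 5, excluded
  (3, 7): 7 > 5, included
Therefore out = [(0, 10), (3, 7)].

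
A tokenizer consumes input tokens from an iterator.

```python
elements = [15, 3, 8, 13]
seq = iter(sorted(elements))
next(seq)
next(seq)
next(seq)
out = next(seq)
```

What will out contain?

Step 1: sorted([15, 3, 8, 13]) = [3, 8, 13, 15].
Step 2: Create iterator and skip 3 elements.
Step 3: next() returns 15.
Therefore out = 15.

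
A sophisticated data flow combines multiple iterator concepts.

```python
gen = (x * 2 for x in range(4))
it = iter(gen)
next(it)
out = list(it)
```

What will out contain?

Step 1: Generator produces [0, 2, 4, 6].
Step 2: next(it) consumes first element (0).
Step 3: list(it) collects remaining: [2, 4, 6].
Therefore out = [2, 4, 6].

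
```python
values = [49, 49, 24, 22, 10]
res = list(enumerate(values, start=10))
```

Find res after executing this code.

Step 1: enumerate with start=10:
  (10, 49)
  (11, 49)
  (12, 24)
  (13, 22)
  (14, 10)
Therefore res = [(10, 49), (11, 49), (12, 24), (13, 22), (14, 10)].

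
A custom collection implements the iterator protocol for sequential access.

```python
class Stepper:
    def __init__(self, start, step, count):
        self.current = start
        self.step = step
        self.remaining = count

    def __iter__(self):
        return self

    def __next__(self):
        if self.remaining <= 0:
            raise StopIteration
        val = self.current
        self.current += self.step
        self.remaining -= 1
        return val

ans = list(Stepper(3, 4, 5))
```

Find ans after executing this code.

Step 1: Stepper starts at 3, increments by 4, for 5 steps:
  Yield 3, then current += 4
  Yield 7, then current += 4
  Yield 11, then current += 4
  Yield 15, then current += 4
  Yield 19, then current += 4
Therefore ans = [3, 7, 11, 15, 19].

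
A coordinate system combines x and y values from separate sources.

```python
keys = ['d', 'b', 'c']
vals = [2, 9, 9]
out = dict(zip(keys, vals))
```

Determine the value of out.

Step 1: zip pairs keys with values:
  'd' -> 2
  'b' -> 9
  'c' -> 9
Therefore out = {'d': 2, 'b': 9, 'c': 9}.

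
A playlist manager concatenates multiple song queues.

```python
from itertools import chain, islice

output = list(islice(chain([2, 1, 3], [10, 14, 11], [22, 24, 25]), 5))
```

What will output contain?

Step 1: chain([2, 1, 3], [10, 14, 11], [22, 24, 25]) = [2, 1, 3, 10, 14, 11, 22, 24, 25].
Step 2: islice takes first 5 elements: [2, 1, 3, 10, 14].
Therefore output = [2, 1, 3, 10, 14].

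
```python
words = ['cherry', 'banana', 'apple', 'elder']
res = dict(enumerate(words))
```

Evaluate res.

Step 1: enumerate pairs indices with words:
  0 -> 'cherry'
  1 -> 'banana'
  2 -> 'apple'
  3 -> 'elder'
Therefore res = {0: 'cherry', 1: 'banana', 2: 'apple', 3: 'elder'}.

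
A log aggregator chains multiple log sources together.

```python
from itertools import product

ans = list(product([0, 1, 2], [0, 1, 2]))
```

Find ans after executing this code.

Step 1: product([0, 1, 2], [0, 1, 2]) gives all pairs:
  (0, 0)
  (0, 1)
  (0, 2)
  (1, 0)
  (1, 1)
  (1, 2)
  (2, 0)
  (2, 1)
  (2, 2)
Therefore ans = [(0, 0), (0, 1), (0, 2), (1, 0), (1, 1), (1, 2), (2, 0), (2, 1), (2, 2)].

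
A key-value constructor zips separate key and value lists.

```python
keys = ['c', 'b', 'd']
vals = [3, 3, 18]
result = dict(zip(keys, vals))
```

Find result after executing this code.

Step 1: zip pairs keys with values:
  'c' -> 3
  'b' -> 3
  'd' -> 18
Therefore result = {'c': 3, 'b': 3, 'd': 18}.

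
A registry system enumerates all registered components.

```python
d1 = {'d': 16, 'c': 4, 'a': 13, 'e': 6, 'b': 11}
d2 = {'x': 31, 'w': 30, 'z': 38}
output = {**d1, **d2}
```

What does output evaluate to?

Step 1: Merge d1 and d2 (d2 values override on key conflicts).
Step 2: d1 has keys ['d', 'c', 'a', 'e', 'b'], d2 has keys ['x', 'w', 'z'].
Therefore output = {'d': 16, 'c': 4, 'a': 13, 'e': 6, 'b': 11, 'x': 31, 'w': 30, 'z': 38}.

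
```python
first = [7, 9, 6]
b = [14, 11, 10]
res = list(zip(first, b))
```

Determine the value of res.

Step 1: zip pairs elements at same index:
  Index 0: (7, 14)
  Index 1: (9, 11)
  Index 2: (6, 10)
Therefore res = [(7, 14), (9, 11), (6, 10)].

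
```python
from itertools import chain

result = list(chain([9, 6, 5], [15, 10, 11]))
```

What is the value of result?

Step 1: chain() concatenates iterables: [9, 6, 5] + [15, 10, 11].
Therefore result = [9, 6, 5, 15, 10, 11].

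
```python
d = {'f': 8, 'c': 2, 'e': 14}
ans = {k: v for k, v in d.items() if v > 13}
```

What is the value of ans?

Step 1: Filter items where value > 13:
  'f': 8 <= 13: removed
  'c': 2 <= 13: removed
  'e': 14 > 13: kept
Therefore ans = {'e': 14}.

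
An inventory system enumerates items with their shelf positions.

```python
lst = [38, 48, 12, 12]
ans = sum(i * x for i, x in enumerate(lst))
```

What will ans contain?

Step 1: Compute i * x for each (i, x) in enumerate([38, 48, 12, 12]):
  i=0, x=38: 0*38 = 0
  i=1, x=48: 1*48 = 48
  i=2, x=12: 2*12 = 24
  i=3, x=12: 3*12 = 36
Step 2: sum = 0 + 48 + 24 + 36 = 108.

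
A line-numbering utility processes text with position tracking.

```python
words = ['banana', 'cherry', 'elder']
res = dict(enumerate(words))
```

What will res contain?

Step 1: enumerate pairs indices with words:
  0 -> 'banana'
  1 -> 'cherry'
  2 -> 'elder'
Therefore res = {0: 'banana', 1: 'cherry', 2: 'elder'}.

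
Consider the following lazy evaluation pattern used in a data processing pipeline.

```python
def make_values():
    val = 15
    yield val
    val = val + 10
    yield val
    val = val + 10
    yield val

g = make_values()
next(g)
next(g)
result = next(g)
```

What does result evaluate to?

Step 1: Trace through generator execution:
  Yield 1: val starts at 15, yield 15
  Yield 2: val = 15 + 10 = 25, yield 25
  Yield 3: val = 25 + 10 = 35, yield 35
Step 2: First next() gets 15, second next() gets the second value, third next() yields 35.
Therefore result = 35.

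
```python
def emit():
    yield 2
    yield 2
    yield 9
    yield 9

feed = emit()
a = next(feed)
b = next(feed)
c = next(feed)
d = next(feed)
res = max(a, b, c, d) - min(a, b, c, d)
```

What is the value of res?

Step 1: Create generator and consume all values:
  a = next(feed) = 2
  b = next(feed) = 2
  c = next(feed) = 9
  d = next(feed) = 9
Step 2: max = 9, min = 2, res = 9 - 2 = 7.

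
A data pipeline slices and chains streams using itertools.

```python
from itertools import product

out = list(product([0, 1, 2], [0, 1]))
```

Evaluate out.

Step 1: product([0, 1, 2], [0, 1]) gives all pairs:
  (0, 0)
  (0, 1)
  (1, 0)
  (1, 1)
  (2, 0)
  (2, 1)
Therefore out = [(0, 0), (0, 1), (1, 0), (1, 1), (2, 0), (2, 1)].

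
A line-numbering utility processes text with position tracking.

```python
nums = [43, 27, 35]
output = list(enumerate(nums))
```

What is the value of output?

Step 1: enumerate pairs each element with its index:
  (0, 43)
  (1, 27)
  (2, 35)
Therefore output = [(0, 43), (1, 27), (2, 35)].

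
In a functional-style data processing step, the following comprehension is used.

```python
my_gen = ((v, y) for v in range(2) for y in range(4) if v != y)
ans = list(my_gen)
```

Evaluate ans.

Step 1: Nested generator over range(2) x range(4) where v != y:
  (0, 0): excluded (v == y)
  (0, 1): included
  (0, 2): included
  (0, 3): included
  (1, 0): included
  (1, 1): excluded (v == y)
  (1, 2): included
  (1, 3): included
Therefore ans = [(0, 1), (0, 2), (0, 3), (1, 0), (1, 2), (1, 3)].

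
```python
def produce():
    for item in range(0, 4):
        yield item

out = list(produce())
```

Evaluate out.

Step 1: The generator yields each value from range(0, 4).
Step 2: list() consumes all yields: [0, 1, 2, 3].
Therefore out = [0, 1, 2, 3].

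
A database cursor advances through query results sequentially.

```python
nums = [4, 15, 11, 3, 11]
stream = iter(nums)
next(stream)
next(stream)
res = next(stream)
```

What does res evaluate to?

Step 1: Create iterator over [4, 15, 11, 3, 11].
Step 2: next() consumes 4.
Step 3: next() consumes 15.
Step 4: next() returns 11.
Therefore res = 11.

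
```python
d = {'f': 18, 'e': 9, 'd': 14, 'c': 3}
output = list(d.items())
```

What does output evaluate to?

Step 1: d.items() returns (key, value) pairs in insertion order.
Therefore output = [('f', 18), ('e', 9), ('d', 14), ('c', 3)].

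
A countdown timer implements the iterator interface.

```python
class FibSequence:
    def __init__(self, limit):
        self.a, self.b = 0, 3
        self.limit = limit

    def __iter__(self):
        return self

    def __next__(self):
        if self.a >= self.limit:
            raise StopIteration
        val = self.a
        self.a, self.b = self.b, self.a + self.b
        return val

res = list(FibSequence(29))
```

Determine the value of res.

Step 1: Fibonacci-like sequence (a=0, b=3) until >= 29:
  Yield 0, then a,b = 3,3
  Yield 3, then a,b = 3,6
  Yield 3, then a,b = 6,9
  Yield 6, then a,b = 9,15
  Yield 9, then a,b = 15,24
  Yield 15, then a,b = 24,39
  Yield 24, then a,b = 39,63
Step 2: 39 >= 29, stop.
Therefore res = [0, 3, 3, 6, 9, 15, 24].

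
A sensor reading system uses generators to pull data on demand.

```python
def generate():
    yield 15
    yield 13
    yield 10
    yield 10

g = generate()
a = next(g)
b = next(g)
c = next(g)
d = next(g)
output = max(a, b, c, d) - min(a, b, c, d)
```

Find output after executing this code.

Step 1: Create generator and consume all values:
  a = next(g) = 15
  b = next(g) = 13
  c = next(g) = 10
  d = next(g) = 10
Step 2: max = 15, min = 10, output = 15 - 10 = 5.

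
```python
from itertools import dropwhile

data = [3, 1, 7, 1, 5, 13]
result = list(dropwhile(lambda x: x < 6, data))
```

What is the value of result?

Step 1: dropwhile drops elements while < 6:
  3 < 6: dropped
  1 < 6: dropped
  7: kept (dropping stopped)
Step 2: Remaining elements kept regardless of condition.
Therefore result = [7, 1, 5, 13].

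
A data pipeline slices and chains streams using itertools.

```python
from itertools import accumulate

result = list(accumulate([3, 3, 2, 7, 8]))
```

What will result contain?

Step 1: accumulate computes running sums:
  + 3 = 3
  + 3 = 6
  + 2 = 8
  + 7 = 15
  + 8 = 23
Therefore result = [3, 6, 8, 15, 23].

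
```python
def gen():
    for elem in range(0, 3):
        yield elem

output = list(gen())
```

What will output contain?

Step 1: The generator yields each value from range(0, 3).
Step 2: list() consumes all yields: [0, 1, 2].
Therefore output = [0, 1, 2].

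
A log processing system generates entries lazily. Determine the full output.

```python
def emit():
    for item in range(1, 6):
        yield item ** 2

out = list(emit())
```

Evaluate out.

Step 1: For each item in range(1, 6), yield item**2:
  item=1: yield 1**2 = 1
  item=2: yield 2**2 = 4
  item=3: yield 3**2 = 9
  item=4: yield 4**2 = 16
  item=5: yield 5**2 = 25
Therefore out = [1, 4, 9, 16, 25].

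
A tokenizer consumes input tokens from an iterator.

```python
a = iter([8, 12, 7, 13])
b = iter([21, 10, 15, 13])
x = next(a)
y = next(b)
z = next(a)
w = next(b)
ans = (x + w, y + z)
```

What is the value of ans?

Step 1: a iterates [8, 12, 7, 13], b iterates [21, 10, 15, 13].
Step 2: x = next(a) = 8, y = next(b) = 21.
Step 3: z = next(a) = 12, w = next(b) = 10.
Step 4: ans = (8 + 10, 21 + 12) = (18, 33).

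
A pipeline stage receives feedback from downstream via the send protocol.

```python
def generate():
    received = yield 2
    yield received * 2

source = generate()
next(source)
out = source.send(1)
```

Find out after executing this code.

Step 1: next(source) advances to first yield, producing 2.
Step 2: send(1) resumes, received = 1.
Step 3: yield received * 2 = 1 * 2 = 2.
Therefore out = 2.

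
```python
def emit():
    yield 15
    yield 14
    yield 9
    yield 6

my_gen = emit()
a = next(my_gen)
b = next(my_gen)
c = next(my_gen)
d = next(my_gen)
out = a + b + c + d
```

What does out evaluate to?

Step 1: Create generator and consume all values:
  a = next(my_gen) = 15
  b = next(my_gen) = 14
  c = next(my_gen) = 9
  d = next(my_gen) = 6
Step 2: out = 15 + 14 + 9 + 6 = 44.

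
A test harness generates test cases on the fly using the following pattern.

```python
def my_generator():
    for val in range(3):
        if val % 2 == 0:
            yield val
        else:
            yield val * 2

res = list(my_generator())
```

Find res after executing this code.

Step 1: For each val in range(3), yield val if even, else val*2:
  val=0 (even): yield 0
  val=1 (odd): yield 1*2 = 2
  val=2 (even): yield 2
Therefore res = [0, 2, 2].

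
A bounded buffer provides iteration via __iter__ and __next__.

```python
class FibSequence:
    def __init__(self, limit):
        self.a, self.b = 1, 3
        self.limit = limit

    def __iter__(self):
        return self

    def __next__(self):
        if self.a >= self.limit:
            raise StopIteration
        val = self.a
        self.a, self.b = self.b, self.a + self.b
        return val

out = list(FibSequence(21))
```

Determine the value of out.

Step 1: Fibonacci-like sequence (a=1, b=3) until >= 21:
  Yield 1, then a,b = 3,4
  Yield 3, then a,b = 4,7
  Yield 4, then a,b = 7,11
  Yield 7, then a,b = 11,18
  Yield 11, then a,b = 18,29
  Yield 18, then a,b = 29,47
Step 2: 29 >= 21, stop.
Therefore out = [1, 3, 4, 7, 11, 18].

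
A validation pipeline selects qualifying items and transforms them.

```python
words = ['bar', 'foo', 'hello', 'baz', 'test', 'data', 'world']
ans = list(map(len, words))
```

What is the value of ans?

Step 1: Map len() to each word:
  'bar' -> 3
  'foo' -> 3
  'hello' -> 5
  'baz' -> 3
  'test' -> 4
  'data' -> 4
  'world' -> 5
Therefore ans = [3, 3, 5, 3, 4, 4, 5].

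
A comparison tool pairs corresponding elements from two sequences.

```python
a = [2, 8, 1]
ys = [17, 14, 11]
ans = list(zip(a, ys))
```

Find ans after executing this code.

Step 1: zip pairs elements at same index:
  Index 0: (2, 17)
  Index 1: (8, 14)
  Index 2: (1, 11)
Therefore ans = [(2, 17), (8, 14), (1, 11)].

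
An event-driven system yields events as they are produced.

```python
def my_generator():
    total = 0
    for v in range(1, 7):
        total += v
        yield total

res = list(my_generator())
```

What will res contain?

Step 1: Generator accumulates running sum:
  v=1: total = 1, yield 1
  v=2: total = 3, yield 3
  v=3: total = 6, yield 6
  v=4: total = 10, yield 10
  v=5: total = 15, yield 15
  v=6: total = 21, yield 21
Therefore res = [1, 3, 6, 10, 15, 21].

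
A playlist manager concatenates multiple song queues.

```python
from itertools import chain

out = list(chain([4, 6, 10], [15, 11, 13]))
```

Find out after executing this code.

Step 1: chain() concatenates iterables: [4, 6, 10] + [15, 11, 13].
Therefore out = [4, 6, 10, 15, 11, 13].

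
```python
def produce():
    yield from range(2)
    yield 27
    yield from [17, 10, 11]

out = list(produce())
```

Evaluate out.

Step 1: Trace yields in order:
  yield 0
  yield 1
  yield 27
  yield 17
  yield 10
  yield 11
Therefore out = [0, 1, 27, 17, 10, 11].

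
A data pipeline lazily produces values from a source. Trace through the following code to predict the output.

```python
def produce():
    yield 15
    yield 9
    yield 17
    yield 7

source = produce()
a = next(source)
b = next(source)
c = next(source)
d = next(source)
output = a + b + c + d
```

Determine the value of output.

Step 1: Create generator and consume all values:
  a = next(source) = 15
  b = next(source) = 9
  c = next(source) = 17
  d = next(source) = 7
Step 2: output = 15 + 9 + 17 + 7 = 48.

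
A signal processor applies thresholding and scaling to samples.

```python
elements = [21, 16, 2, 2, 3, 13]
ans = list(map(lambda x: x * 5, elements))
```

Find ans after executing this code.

Step 1: Apply lambda x: x * 5 to each element:
  21 -> 105
  16 -> 80
  2 -> 10
  2 -> 10
  3 -> 15
  13 -> 65
Therefore ans = [105, 80, 10, 10, 15, 65].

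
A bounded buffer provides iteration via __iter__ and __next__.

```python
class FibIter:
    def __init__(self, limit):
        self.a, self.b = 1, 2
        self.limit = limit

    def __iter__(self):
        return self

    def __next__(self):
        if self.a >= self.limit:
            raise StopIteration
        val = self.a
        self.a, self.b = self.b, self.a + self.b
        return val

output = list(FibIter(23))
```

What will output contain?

Step 1: Fibonacci-like sequence (a=1, b=2) until >= 23:
  Yield 1, then a,b = 2,3
  Yield 2, then a,b = 3,5
  Yield 3, then a,b = 5,8
  Yield 5, then a,b = 8,13
  Yield 8, then a,b = 13,21
  Yield 13, then a,b = 21,34
  Yield 21, then a,b = 34,55
Step 2: 34 >= 23, stop.
Therefore output = [1, 2, 3, 5, 8, 13, 21].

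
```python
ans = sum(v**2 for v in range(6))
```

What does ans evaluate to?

Step 1: Compute v**2 for each v in range(6):
  v=0: 0**2 = 0
  v=1: 1**2 = 1
  v=2: 2**2 = 4
  v=3: 3**2 = 9
  v=4: 4**2 = 16
  v=5: 5**2 = 25
Step 2: sum = 0 + 1 + 4 + 9 + 16 + 25 = 55.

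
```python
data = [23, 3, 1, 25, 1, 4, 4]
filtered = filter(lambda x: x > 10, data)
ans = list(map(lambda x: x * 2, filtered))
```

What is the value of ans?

Step 1: Filter data for elements > 10:
  23: kept
  3: removed
  1: removed
  25: kept
  1: removed
  4: removed
  4: removed
Step 2: Map x * 2 on filtered [23, 25]:
  23 -> 46
  25 -> 50
Therefore ans = [46, 50].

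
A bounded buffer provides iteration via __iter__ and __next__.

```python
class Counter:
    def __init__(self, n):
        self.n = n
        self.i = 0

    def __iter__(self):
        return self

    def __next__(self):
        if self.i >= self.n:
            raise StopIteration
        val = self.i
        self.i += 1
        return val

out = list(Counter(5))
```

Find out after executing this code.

Step 1: Counter(5) creates an iterator counting 0 to 4.
Step 2: list() consumes all values: [0, 1, 2, 3, 4].
Therefore out = [0, 1, 2, 3, 4].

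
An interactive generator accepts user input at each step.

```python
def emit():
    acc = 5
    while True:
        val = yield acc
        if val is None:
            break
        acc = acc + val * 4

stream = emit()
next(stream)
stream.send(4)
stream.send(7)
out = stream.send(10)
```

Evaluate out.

Step 1: next() -> yield acc=5.
Step 2: send(4) -> val=4, acc = 5 + 4*4 = 21, yield 21.
Step 3: send(7) -> val=7, acc = 21 + 7*4 = 49, yield 49.
Step 4: send(10) -> val=10, acc = 49 + 10*4 = 89, yield 89.
Therefore out = 89.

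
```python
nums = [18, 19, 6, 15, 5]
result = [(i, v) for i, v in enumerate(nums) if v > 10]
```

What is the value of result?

Step 1: Filter enumerate([18, 19, 6, 15, 5]) keeping v > 10:
  (0, 18): 18 > 10, included
  (1, 19): 19 > 10, included
  (2, 6): 6 <= 10, excluded
  (3, 15): 15 > 10, included
  (4, 5): 5 <= 10, excluded
Therefore result = [(0, 18), (1, 19), (3, 15)].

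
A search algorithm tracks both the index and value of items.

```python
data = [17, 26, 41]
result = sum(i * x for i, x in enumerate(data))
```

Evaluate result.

Step 1: Compute i * x for each (i, x) in enumerate([17, 26, 41]):
  i=0, x=17: 0*17 = 0
  i=1, x=26: 1*26 = 26
  i=2, x=41: 2*41 = 82
Step 2: sum = 0 + 26 + 82 = 108.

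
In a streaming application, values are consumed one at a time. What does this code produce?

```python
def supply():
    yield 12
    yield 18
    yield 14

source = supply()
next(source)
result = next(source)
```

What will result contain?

Step 1: supply() creates a generator.
Step 2: next(source) yields 12 (consumed and discarded).
Step 3: next(source) yields 18, assigned to result.
Therefore result = 18.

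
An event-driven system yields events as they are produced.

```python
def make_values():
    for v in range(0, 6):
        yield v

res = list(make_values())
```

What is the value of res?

Step 1: The generator yields each value from range(0, 6).
Step 2: list() consumes all yields: [0, 1, 2, 3, 4, 5].
Therefore res = [0, 1, 2, 3, 4, 5].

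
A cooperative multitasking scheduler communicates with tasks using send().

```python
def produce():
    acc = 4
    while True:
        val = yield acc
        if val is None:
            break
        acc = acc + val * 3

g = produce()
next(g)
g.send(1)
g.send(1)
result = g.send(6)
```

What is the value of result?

Step 1: next() -> yield acc=4.
Step 2: send(1) -> val=1, acc = 4 + 1*3 = 7, yield 7.
Step 3: send(1) -> val=1, acc = 7 + 1*3 = 10, yield 10.
Step 4: send(6) -> val=6, acc = 10 + 6*3 = 28, yield 28.
Therefore result = 28.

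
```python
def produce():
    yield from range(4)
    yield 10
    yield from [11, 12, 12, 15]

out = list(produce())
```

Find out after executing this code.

Step 1: Trace yields in order:
  yield 0
  yield 1
  yield 2
  yield 3
  yield 10
  yield 11
  yield 12
  yield 12
  yield 15
Therefore out = [0, 1, 2, 3, 10, 11, 12, 12, 15].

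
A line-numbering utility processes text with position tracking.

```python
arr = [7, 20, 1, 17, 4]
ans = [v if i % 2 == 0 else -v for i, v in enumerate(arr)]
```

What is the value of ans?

Step 1: For each (i, v), keep v if i is even, negate if odd:
  i=0 (even): keep 7
  i=1 (odd): negate to -20
  i=2 (even): keep 1
  i=3 (odd): negate to -17
  i=4 (even): keep 4
Therefore ans = [7, -20, 1, -17, 4].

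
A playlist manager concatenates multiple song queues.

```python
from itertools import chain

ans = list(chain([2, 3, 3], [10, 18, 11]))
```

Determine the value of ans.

Step 1: chain() concatenates iterables: [2, 3, 3] + [10, 18, 11].
Therefore ans = [2, 3, 3, 10, 18, 11].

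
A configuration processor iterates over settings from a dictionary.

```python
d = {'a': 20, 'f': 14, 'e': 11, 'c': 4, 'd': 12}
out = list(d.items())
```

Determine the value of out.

Step 1: d.items() returns (key, value) pairs in insertion order.
Therefore out = [('a', 20), ('f', 14), ('e', 11), ('c', 4), ('d', 12)].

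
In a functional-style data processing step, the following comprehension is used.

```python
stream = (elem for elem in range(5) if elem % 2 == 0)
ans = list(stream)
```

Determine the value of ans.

Step 1: Filter range(5) keeping only even values:
  elem=0: even, included
  elem=1: odd, excluded
  elem=2: even, included
  elem=3: odd, excluded
  elem=4: even, included
Therefore ans = [0, 2, 4].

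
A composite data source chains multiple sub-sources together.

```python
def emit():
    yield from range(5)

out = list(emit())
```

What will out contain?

Step 1: yield from delegates to the iterable, yielding each element.
Step 2: Collected values: [0, 1, 2, 3, 4].
Therefore out = [0, 1, 2, 3, 4].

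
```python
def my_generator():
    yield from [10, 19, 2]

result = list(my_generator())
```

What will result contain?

Step 1: yield from delegates to the iterable, yielding each element.
Step 2: Collected values: [10, 19, 2].
Therefore result = [10, 19, 2].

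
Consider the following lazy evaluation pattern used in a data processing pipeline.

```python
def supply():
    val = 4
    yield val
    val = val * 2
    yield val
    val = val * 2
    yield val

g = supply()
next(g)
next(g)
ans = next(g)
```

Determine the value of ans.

Step 1: Trace through generator execution:
  Yield 1: val starts at 4, yield 4
  Yield 2: val = 4 * 2 = 8, yield 8
  Yield 3: val = 8 * 2 = 16, yield 16
Step 2: First next() gets 4, second next() gets the second value, third next() yields 16.
Therefore ans = 16.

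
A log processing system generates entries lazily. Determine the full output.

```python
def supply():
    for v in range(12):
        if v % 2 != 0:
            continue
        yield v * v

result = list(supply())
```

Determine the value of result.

Step 1: Only yield v**2 when v is divisible by 2:
  v=0: 0 % 2 == 0, yield 0**2 = 0
  v=2: 2 % 2 == 0, yield 2**2 = 4
  v=4: 4 % 2 == 0, yield 4**2 = 16
  v=6: 6 % 2 == 0, yield 6**2 = 36
  v=8: 8 % 2 == 0, yield 8**2 = 64
  v=10: 10 % 2 == 0, yield 10**2 = 100
Therefore result = [0, 4, 16, 36, 64, 100].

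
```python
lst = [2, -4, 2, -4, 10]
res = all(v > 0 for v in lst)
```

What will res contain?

Step 1: Check v > 0 for each element in [2, -4, 2, -4, 10]:
  2 > 0: True
  -4 > 0: False
  2 > 0: True
  -4 > 0: False
  10 > 0: True
Step 2: all() returns False.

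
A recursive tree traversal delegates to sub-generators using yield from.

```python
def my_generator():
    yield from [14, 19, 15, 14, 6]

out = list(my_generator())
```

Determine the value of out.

Step 1: yield from delegates to the iterable, yielding each element.
Step 2: Collected values: [14, 19, 15, 14, 6].
Therefore out = [14, 19, 15, 14, 6].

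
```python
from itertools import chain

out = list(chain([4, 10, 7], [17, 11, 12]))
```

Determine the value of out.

Step 1: chain() concatenates iterables: [4, 10, 7] + [17, 11, 12].
Therefore out = [4, 10, 7, 17, 11, 12].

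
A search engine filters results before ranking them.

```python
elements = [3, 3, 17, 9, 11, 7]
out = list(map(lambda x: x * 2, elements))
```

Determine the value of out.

Step 1: Apply lambda x: x * 2 to each element:
  3 -> 6
  3 -> 6
  17 -> 34
  9 -> 18
  11 -> 22
  7 -> 14
Therefore out = [6, 6, 34, 18, 22, 14].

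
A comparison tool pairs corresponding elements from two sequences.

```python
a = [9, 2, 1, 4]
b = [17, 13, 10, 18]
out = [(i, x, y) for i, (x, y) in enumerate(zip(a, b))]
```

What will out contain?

Step 1: enumerate(zip(a, b)) gives index with paired elements:
  i=0: (9, 17)
  i=1: (2, 13)
  i=2: (1, 10)
  i=3: (4, 18)
Therefore out = [(0, 9, 17), (1, 2, 13), (2, 1, 10), (3, 4, 18)].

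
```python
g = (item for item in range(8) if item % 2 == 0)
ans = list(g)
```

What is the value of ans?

Step 1: Filter range(8) keeping only even values:
  item=0: even, included
  item=1: odd, excluded
  item=2: even, included
  item=3: odd, excluded
  item=4: even, included
  item=5: odd, excluded
  item=6: even, included
  item=7: odd, excluded
Therefore ans = [0, 2, 4, 6].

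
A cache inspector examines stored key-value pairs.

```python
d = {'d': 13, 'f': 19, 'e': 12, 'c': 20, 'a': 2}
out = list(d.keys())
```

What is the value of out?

Step 1: d.keys() returns the dictionary keys in insertion order.
Therefore out = ['d', 'f', 'e', 'c', 'a'].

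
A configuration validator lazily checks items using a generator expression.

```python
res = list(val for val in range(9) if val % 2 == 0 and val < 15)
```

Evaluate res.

Step 1: Filter range(9) where val % 2 == 0 and val < 15:
  val=0: both conditions met, included
  val=1: excluded (1 % 2 != 0)
  val=2: both conditions met, included
  val=3: excluded (3 % 2 != 0)
  val=4: both conditions met, included
  val=5: excluded (5 % 2 != 0)
  val=6: both conditions met, included
  val=7: excluded (7 % 2 != 0)
  val=8: both conditions met, included
Therefore res = [0, 2, 4, 6, 8].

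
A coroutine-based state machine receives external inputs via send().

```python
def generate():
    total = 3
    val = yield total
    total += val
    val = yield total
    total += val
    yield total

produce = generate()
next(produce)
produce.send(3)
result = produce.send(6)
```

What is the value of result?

Step 1: next() -> yield total=3.
Step 2: send(3) -> val=3, total = 3+3 = 6, yield 6.
Step 3: send(6) -> val=6, total = 6+6 = 12, yield 12.
Therefore result = 12.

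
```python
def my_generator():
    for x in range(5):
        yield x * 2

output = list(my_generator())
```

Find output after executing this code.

Step 1: For each x in range(5), yield x * 2:
  x=0: yield 0 * 2 = 0
  x=1: yield 1 * 2 = 2
  x=2: yield 2 * 2 = 4
  x=3: yield 3 * 2 = 6
  x=4: yield 4 * 2 = 8
Therefore output = [0, 2, 4, 6, 8].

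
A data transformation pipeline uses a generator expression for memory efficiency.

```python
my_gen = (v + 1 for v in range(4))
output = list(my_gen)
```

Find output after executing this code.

Step 1: For each v in range(4), compute v+1:
  v=0: 0+1 = 1
  v=1: 1+1 = 2
  v=2: 2+1 = 3
  v=3: 3+1 = 4
Therefore output = [1, 2, 3, 4].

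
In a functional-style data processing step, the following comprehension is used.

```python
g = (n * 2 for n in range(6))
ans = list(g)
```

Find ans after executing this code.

Step 1: For each n in range(6), compute n*2:
  n=0: 0*2 = 0
  n=1: 1*2 = 2
  n=2: 2*2 = 4
  n=3: 3*2 = 6
  n=4: 4*2 = 8
  n=5: 5*2 = 10
Therefore ans = [0, 2, 4, 6, 8, 10].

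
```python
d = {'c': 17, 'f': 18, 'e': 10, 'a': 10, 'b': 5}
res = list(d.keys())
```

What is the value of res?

Step 1: d.keys() returns the dictionary keys in insertion order.
Therefore res = ['c', 'f', 'e', 'a', 'b'].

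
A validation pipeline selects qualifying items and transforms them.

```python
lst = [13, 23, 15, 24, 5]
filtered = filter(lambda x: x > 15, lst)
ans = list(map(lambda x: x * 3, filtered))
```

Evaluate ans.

Step 1: Filter lst for elements > 15:
  13: removed
  23: kept
  15: removed
  24: kept
  5: removed
Step 2: Map x * 3 on filtered [23, 24]:
  23 -> 69
  24 -> 72
Therefore ans = [69, 72].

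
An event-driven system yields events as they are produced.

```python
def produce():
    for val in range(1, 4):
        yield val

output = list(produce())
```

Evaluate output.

Step 1: The generator yields each value from range(1, 4).
Step 2: list() consumes all yields: [1, 2, 3].
Therefore output = [1, 2, 3].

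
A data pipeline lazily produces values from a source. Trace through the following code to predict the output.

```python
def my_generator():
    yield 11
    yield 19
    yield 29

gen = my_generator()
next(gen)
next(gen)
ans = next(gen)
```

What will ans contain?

Step 1: my_generator() creates a generator.
Step 2: next(gen) yields 11 (consumed and discarded).
Step 3: next(gen) yields 19 (consumed and discarded).
Step 4: next(gen) yields 29, assigned to ans.
Therefore ans = 29.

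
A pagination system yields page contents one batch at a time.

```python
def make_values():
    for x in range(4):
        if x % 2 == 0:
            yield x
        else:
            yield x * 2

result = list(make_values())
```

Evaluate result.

Step 1: For each x in range(4), yield x if even, else x*2:
  x=0 (even): yield 0
  x=1 (odd): yield 1*2 = 2
  x=2 (even): yield 2
  x=3 (odd): yield 3*2 = 6
Therefore result = [0, 2, 2, 6].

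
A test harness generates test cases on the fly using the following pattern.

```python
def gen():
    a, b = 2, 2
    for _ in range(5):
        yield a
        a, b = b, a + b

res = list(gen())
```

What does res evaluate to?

Step 1: Fibonacci-like sequence starting with a=2, b=2:
  Iteration 1: yield a=2, then a,b = 2,4
  Iteration 2: yield a=2, then a,b = 4,6
  Iteration 3: yield a=4, then a,b = 6,10
  Iteration 4: yield a=6, then a,b = 10,16
  Iteration 5: yield a=10, then a,b = 16,26
Therefore res = [2, 2, 4, 6, 10].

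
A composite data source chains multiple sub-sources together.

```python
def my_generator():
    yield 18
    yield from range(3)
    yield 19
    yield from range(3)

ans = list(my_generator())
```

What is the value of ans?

Step 1: Trace yields in order:
  yield 18
  yield 0
  yield 1
  yield 2
  yield 19
  yield 0
  yield 1
  yield 2
Therefore ans = [18, 0, 1, 2, 19, 0, 1, 2].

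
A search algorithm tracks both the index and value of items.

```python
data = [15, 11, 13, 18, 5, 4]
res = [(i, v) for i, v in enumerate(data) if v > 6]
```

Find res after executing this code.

Step 1: Filter enumerate([15, 11, 13, 18, 5, 4]) keeping v > 6:
  (0, 15): 15 > 6, included
  (1, 11): 11 > 6, included
  (2, 13): 13 > 6, included
  (3, 18): 18 > 6, included
  (4, 5): 5 <= 6, excluded
  (5, 4): 4 <= 6, excluded
Therefore res = [(0, 15), (1, 11), (2, 13), (3, 18)].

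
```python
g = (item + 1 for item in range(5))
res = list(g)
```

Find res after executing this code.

Step 1: For each item in range(5), compute item+1:
  item=0: 0+1 = 1
  item=1: 1+1 = 2
  item=2: 2+1 = 3
  item=3: 3+1 = 4
  item=4: 4+1 = 5
Therefore res = [1, 2, 3, 4, 5].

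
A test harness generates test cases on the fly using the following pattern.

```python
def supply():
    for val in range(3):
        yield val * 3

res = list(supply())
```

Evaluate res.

Step 1: For each val in range(3), yield val * 3:
  val=0: yield 0 * 3 = 0
  val=1: yield 1 * 3 = 3
  val=2: yield 2 * 3 = 6
Therefore res = [0, 3, 6].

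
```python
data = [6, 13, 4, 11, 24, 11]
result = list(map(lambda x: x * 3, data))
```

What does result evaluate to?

Step 1: Apply lambda x: x * 3 to each element:
  6 -> 18
  13 -> 39
  4 -> 12
  11 -> 33
  24 -> 72
  11 -> 33
Therefore result = [18, 39, 12, 33, 72, 33].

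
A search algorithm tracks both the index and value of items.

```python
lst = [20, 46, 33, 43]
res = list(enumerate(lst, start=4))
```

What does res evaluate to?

Step 1: enumerate with start=4:
  (4, 20)
  (5, 46)
  (6, 33)
  (7, 43)
Therefore res = [(4, 20), (5, 46), (6, 33), (7, 43)].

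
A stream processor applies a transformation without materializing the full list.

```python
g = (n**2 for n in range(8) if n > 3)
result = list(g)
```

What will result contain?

Step 1: For range(8), keep n > 3, then square:
  n=0: 0 <= 3, excluded
  n=1: 1 <= 3, excluded
  n=2: 2 <= 3, excluded
  n=3: 3 <= 3, excluded
  n=4: 4 > 3, yield 4**2 = 16
  n=5: 5 > 3, yield 5**2 = 25
  n=6: 6 > 3, yield 6**2 = 36
  n=7: 7 > 3, yield 7**2 = 49
Therefore result = [16, 25, 36, 49].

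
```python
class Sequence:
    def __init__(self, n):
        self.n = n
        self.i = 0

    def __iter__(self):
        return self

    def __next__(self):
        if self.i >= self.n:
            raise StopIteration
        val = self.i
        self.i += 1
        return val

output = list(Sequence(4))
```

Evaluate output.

Step 1: Sequence(4) creates an iterator counting 0 to 3.
Step 2: list() consumes all values: [0, 1, 2, 3].
Therefore output = [0, 1, 2, 3].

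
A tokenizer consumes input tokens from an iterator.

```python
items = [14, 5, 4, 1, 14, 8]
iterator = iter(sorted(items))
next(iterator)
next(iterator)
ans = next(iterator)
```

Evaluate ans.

Step 1: sorted([14, 5, 4, 1, 14, 8]) = [1, 4, 5, 8, 14, 14].
Step 2: Create iterator and skip 2 elements.
Step 3: next() returns 5.
Therefore ans = 5.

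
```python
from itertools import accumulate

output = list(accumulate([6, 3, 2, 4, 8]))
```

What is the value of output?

Step 1: accumulate computes running sums:
  + 6 = 6
  + 3 = 9
  + 2 = 11
  + 4 = 15
  + 8 = 23
Therefore output = [6, 9, 11, 15, 23].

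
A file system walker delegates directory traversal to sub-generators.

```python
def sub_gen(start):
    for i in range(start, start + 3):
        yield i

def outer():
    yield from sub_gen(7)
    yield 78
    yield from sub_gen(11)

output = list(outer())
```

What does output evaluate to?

Step 1: outer() delegates to sub_gen(7):
  yield 7
  yield 8
  yield 9
Step 2: yield 78
Step 3: Delegates to sub_gen(11):
  yield 11
  yield 12
  yield 13
Therefore output = [7, 8, 9, 78, 11, 12, 13].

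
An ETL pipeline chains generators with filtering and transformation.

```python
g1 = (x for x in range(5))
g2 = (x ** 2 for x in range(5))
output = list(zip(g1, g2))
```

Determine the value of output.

Step 1: g1 produces [0, 1, 2, 3, 4].
Step 2: g2 produces [0, 1, 4, 9, 16].
Step 3: zip pairs them: [(0, 0), (1, 1), (2, 4), (3, 9), (4, 16)].
Therefore output = [(0, 0), (1, 1), (2, 4), (3, 9), (4, 16)].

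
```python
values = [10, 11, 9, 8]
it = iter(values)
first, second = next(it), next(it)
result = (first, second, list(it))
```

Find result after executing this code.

Step 1: Create iterator over [10, 11, 9, 8].
Step 2: first = 10, second = 11.
Step 3: Remaining elements: [9, 8].
Therefore result = (10, 11, [9, 8]).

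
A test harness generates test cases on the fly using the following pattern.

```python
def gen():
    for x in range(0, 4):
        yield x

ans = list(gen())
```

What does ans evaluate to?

Step 1: The generator yields each value from range(0, 4).
Step 2: list() consumes all yields: [0, 1, 2, 3].
Therefore ans = [0, 1, 2, 3].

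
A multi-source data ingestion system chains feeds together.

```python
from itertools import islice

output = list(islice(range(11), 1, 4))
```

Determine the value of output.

Step 1: islice(range(11), 1, 4) takes elements at indices [1, 4).
Step 2: Elements: [1, 2, 3].
Therefore output = [1, 2, 3].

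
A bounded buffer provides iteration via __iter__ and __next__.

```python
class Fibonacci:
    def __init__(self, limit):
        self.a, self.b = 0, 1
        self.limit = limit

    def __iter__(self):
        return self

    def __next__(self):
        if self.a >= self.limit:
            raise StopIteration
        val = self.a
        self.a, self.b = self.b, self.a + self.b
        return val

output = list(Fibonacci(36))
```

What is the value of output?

Step 1: Fibonacci-like sequence (a=0, b=1) until >= 36:
  Yield 0, then a,b = 1,1
  Yield 1, then a,b = 1,2
  Yield 1, then a,b = 2,3
  Yield 2, then a,b = 3,5
  Yield 3, then a,b = 5,8
  Yield 5, then a,b = 8,13
  Yield 8, then a,b = 13,21
  Yield 13, then a,b = 21,34
  Yield 21, then a,b = 34,55
  Yield 34, then a,b = 55,89
Step 2: 55 >= 36, stop.
Therefore output = [0, 1, 1, 2, 3, 5, 8, 13, 21, 34].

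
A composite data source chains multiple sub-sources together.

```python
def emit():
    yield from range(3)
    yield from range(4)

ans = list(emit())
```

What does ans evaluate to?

Step 1: Trace yields in order:
  yield 0
  yield 1
  yield 2
  yield 0
  yield 1
  yield 2
  yield 3
Therefore ans = [0, 1, 2, 0, 1, 2, 3].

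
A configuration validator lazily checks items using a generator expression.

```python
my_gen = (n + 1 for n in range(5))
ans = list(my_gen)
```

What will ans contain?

Step 1: For each n in range(5), compute n+1:
  n=0: 0+1 = 1
  n=1: 1+1 = 2
  n=2: 2+1 = 3
  n=3: 3+1 = 4
  n=4: 4+1 = 5
Therefore ans = [1, 2, 3, 4, 5].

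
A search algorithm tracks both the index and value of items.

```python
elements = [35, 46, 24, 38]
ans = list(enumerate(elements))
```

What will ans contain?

Step 1: enumerate pairs each element with its index:
  (0, 35)
  (1, 46)
  (2, 24)
  (3, 38)
Therefore ans = [(0, 35), (1, 46), (2, 24), (3, 38)].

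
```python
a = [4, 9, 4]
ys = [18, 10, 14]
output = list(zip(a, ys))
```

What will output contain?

Step 1: zip pairs elements at same index:
  Index 0: (4, 18)
  Index 1: (9, 10)
  Index 2: (4, 14)
Therefore output = [(4, 18), (9, 10), (4, 14)].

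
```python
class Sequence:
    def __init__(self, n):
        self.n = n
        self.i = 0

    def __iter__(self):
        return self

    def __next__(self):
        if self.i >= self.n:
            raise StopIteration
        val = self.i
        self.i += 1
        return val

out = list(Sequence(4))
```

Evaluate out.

Step 1: Sequence(4) creates an iterator counting 0 to 3.
Step 2: list() consumes all values: [0, 1, 2, 3].
Therefore out = [0, 1, 2, 3].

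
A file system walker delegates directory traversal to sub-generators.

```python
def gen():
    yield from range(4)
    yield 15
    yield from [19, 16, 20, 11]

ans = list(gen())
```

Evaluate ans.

Step 1: Trace yields in order:
  yield 0
  yield 1
  yield 2
  yield 3
  yield 15
  yield 19
  yield 16
  yield 20
  yield 11
Therefore ans = [0, 1, 2, 3, 15, 19, 16, 20, 11].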